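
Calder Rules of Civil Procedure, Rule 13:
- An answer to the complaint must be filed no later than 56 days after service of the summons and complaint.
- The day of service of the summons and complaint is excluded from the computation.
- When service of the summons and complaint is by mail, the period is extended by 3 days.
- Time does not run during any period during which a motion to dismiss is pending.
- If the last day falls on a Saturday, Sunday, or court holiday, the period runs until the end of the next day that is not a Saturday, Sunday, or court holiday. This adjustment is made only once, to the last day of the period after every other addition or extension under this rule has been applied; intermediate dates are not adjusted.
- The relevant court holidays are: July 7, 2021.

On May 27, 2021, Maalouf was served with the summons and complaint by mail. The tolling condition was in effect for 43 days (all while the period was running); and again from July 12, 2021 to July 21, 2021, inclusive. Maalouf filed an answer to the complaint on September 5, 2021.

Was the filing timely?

56 days after May 27, 2021 is July 22, 2021.
Service was by mail, adding 3 days: July 22, 2021 + 3 days = July 25, 2021.
Tolling adds 43 days: July 25, 2021 + 43 days = September 6, 2021.
From July 12, 2021 through July 21, 2021 inclusive is 10 days; tolling adds 10 days: September 6, 2021 + 10 days = September 16, 2021.
September 16, 2021 is a Thursday and not a court holiday, so no extension applies.
The deadline is September 16, 2021; the filing on September 5, 2021 is on or before that date.

Yes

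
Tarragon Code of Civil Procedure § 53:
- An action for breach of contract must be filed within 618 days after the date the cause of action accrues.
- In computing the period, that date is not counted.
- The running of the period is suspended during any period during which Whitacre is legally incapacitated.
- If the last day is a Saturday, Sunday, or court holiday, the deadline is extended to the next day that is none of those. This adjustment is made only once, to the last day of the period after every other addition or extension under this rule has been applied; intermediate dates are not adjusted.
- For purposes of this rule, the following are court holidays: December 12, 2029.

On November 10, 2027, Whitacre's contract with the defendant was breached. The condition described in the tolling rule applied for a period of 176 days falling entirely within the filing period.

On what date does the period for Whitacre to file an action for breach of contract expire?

618 days after November 10, 2027 is July 20, 2029.
Tolling adds 176 days: July 20, 2029 + 176 days = January 12, 2030.
January 12, 2030 is Saturday; January 13, 2030 is Sunday. The next qualifying day is January 14, 2030.

January 14, 2030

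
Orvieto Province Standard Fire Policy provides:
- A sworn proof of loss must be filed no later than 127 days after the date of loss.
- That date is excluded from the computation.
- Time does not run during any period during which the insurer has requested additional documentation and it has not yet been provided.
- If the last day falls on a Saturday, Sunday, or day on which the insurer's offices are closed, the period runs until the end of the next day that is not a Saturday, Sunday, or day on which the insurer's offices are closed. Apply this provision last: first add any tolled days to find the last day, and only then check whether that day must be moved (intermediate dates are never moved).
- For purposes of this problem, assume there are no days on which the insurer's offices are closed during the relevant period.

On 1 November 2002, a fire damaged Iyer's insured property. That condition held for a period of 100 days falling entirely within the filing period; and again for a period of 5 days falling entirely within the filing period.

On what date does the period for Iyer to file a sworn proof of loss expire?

June 23, 2003

127 days after 1 November 2002 is March 8, 2003.
Tolling adds 100 days: March 8, 2003 + 100 days = June 16, 2003.
Tolling adds 5 days: June 16, 2003 + 5 days = June 21, 2003.
June 21, 2003 is Saturday; June 22, 2003 is Sunday. The next qualifying day is June 23, 2003.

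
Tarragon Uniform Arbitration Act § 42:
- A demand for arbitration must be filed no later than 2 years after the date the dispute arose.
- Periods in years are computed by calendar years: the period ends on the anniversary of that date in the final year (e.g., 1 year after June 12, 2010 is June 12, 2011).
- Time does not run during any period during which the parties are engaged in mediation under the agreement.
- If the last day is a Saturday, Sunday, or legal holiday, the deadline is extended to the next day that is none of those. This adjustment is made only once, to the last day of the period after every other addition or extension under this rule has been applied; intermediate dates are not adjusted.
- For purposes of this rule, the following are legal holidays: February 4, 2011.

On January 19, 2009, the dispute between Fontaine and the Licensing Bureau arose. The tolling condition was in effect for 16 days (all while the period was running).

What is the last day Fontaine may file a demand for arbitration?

2 years after January 19, 2009 is January 19, 2011.
Tolling adds 16 days: January 19, 2011 + 16 days = February 4, 2011.
February 4, 2011 is a listed holiday; February 5, 2011 is Saturday; February 6, 2011 is Sunday. The next qualifying day is February 7, 2011.

February 7, 2011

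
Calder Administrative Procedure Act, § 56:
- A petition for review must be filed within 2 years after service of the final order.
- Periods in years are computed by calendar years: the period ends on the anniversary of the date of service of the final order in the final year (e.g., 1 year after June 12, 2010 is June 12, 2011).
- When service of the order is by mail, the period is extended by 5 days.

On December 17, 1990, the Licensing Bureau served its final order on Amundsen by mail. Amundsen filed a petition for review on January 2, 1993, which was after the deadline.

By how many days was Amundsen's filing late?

2 years after December 17, 1990 is December 17, 1992.
Service was by mail, adding 5 days: December 17, 1992 + 5 days = December 22, 1992.
The deadline is December 22, 1992; from December 22, 1992 to January 2, 1993 is 11 days.

11 days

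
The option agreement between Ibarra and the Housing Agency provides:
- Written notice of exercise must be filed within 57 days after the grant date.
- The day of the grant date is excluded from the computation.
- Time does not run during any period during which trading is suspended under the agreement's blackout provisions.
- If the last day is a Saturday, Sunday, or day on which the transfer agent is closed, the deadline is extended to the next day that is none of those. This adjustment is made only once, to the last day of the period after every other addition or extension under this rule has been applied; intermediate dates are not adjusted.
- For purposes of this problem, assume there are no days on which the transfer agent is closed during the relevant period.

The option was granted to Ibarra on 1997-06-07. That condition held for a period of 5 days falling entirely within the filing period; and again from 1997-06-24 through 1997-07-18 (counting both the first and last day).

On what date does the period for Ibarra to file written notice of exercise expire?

57 days after 1997-06-07 is August 3, 1997.
Tolling adds 5 days: August 3, 1997 + 5 days = August 8, 1997.
From June 24, 1997 through July 18, 1997 inclusive is 25 days; tolling adds 25 days: August 8, 1997 + 25 days = September 2, 1997.
September 2, 1997 is a Tuesday and not a day on which the transfer agent is closed, so no extension applies.

September 2, 1997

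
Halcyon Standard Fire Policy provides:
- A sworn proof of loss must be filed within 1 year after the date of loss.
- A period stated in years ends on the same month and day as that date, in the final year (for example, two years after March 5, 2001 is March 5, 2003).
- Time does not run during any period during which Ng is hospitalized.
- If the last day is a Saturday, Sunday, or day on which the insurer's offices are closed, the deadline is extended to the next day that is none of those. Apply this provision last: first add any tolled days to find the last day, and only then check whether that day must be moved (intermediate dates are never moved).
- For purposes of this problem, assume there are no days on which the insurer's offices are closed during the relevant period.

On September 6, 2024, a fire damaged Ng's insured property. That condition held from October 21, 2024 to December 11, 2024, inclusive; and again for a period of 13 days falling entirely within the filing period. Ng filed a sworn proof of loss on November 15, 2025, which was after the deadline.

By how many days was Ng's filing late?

5 days

1 year after September 6, 2024 is September 6, 2025.
From October 21, 2024 through December 11, 2024 inclusive is 52 days; tolling adds 52 days: September 6, 2025 + 52 days = October 28, 2025.
Tolling adds 13 days: October 28, 2025 + 13 days = November 10, 2025.
November 10, 2025 is a Monday and not a day on which the insurer's offices are closed, so no extension applies.
The deadline is November 10, 2025; from November 10, 2025 to November 15, 2025 is 5 days.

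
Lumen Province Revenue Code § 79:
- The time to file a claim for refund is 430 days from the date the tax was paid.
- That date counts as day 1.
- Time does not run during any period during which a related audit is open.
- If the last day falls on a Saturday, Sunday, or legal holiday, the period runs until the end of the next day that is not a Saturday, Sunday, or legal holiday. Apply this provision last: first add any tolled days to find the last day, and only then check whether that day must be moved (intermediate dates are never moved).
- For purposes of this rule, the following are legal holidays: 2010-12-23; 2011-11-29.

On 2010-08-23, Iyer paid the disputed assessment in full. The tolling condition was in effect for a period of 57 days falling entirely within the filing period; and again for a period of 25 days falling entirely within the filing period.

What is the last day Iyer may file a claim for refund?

Counting 2010-08-23 as day 1, day 430 is October 26, 2011.
Tolling adds 57 days: October 26, 2011 + 57 days = December 22, 2011.
Tolling adds 25 days: December 22, 2011 + 25 days = January 16, 2012.
January 16, 2012 is a Monday and not a legal holiday, so no extension applies.

January 16, 2012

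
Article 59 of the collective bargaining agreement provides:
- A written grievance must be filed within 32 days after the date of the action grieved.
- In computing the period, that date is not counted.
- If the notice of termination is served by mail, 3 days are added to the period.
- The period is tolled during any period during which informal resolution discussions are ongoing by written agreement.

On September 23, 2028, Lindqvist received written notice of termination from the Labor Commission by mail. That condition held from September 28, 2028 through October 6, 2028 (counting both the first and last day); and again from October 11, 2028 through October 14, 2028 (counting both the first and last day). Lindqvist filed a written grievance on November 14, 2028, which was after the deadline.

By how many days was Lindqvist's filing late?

32 days after September 23, 2028 is October 25, 2028.
Service was by mail, adding 3 days: October 25, 2028 + 3 days = October 28, 2028.
From September 28, 2028 through October 6, 2028 inclusive is 9 days; tolling adds 9 days: October 28, 2028 + 9 days = November 6, 2028.
From October 11, 2028 through October 14, 2028 inclusive is 4 days; tolling adds 4 days: November 6, 2028 + 4 days = November 10, 2028.
The deadline is November 10, 2028; from November 10, 2028 to November 14, 2028 is 4 days.

4 days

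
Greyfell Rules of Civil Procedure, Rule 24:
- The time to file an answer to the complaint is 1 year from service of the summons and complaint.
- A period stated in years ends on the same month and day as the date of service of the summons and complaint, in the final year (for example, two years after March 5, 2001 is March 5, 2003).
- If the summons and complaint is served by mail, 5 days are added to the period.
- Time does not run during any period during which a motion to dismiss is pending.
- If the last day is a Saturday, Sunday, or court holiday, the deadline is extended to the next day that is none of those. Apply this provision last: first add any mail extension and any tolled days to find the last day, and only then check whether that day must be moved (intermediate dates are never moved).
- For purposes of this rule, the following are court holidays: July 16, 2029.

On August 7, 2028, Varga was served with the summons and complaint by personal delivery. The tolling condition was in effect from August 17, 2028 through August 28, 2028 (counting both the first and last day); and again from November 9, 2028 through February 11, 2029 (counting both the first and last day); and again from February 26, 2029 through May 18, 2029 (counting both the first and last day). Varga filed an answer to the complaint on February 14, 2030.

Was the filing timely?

1 year after August 7, 2028 is August 7, 2029.
Service was not by mail, so no mail extension applies.
From August 17, 2028 through August 28, 2028 inclusive is 12 days; tolling adds 12 days: August 7, 2029 + 12 days = August 19, 2029.
From November 9, 2028 through February 11, 2029 inclusive is 95 days; tolling adds 95 days: August 19, 2029 + 95 days = November 22, 2029.
From February 26, 2029 through May 18, 2029 inclusive is 82 days; tolling adds 82 days: November 22, 2029 + 82 days = February 12, 2030.
February 12, 2030 is a Tuesday and not a court holiday, so no extension applies.
The deadline is February 12, 2030; the filing on February 14, 2030 is after that date.

No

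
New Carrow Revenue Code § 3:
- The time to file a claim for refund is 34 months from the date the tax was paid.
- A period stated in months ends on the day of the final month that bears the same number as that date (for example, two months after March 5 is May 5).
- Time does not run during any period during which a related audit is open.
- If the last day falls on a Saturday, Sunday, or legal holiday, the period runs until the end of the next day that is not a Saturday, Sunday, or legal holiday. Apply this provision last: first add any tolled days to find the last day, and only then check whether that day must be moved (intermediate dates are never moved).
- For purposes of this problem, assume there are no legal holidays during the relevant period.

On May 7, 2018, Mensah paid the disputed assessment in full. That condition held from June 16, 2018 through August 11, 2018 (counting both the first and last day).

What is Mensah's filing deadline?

May 3, 2021

34 months after May 7, 2018 is March 7, 2021.
From June 16, 2018 through August 11, 2018 inclusive is 57 days; tolling adds 57 days: March 7, 2021 + 57 days = May 3, 2021.
May 3, 2021 is a Monday and not a legal holiday, so no extension applies.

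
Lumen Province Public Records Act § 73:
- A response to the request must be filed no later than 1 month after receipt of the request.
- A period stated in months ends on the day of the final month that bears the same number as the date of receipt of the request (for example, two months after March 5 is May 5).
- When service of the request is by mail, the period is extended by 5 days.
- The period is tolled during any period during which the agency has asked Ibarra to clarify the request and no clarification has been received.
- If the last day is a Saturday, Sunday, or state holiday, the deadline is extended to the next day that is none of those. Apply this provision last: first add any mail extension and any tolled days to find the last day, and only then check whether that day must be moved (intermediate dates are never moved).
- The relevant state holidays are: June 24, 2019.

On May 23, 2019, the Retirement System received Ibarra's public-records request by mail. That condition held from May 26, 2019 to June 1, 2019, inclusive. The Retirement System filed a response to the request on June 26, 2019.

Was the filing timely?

Yes

1 month after May 23, 2019 is June 23, 2019.
Service was by mail, adding 5 days: June 23, 2019 + 5 days = June 28, 2019.
From May 26, 2019 through June 1, 2019 inclusive is 7 days; tolling adds 7 days: June 28, 2019 + 7 days = July 5, 2019.
July 5, 2019 is a Friday and not a state holiday, so no extension applies.
The deadline is July 5, 2019; the filing on June 26, 2019 is on or before that date.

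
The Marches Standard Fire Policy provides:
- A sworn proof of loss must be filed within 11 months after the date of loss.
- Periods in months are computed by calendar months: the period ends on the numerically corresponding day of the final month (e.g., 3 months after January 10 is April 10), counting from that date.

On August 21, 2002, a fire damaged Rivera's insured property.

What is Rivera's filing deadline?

July 21, 2003

11 months after August 21, 2002 is July 21, 2003.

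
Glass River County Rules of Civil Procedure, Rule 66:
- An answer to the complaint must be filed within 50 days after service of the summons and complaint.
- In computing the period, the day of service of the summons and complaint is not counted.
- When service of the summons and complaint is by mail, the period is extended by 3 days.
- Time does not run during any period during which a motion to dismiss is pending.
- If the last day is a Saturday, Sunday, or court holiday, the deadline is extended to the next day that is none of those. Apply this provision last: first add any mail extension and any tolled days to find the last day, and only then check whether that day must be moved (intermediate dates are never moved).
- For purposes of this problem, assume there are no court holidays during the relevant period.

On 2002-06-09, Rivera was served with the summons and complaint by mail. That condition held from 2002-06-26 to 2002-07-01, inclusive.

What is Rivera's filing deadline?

August 7, 2002

50 days after 2002-06-09 is July 29, 2002.
Service was by mail, adding 3 days: July 29, 2002 + 3 days = August 1, 2002.
From June 26, 2002 through July 1, 2002 inclusive is 6 days; tolling adds 6 days: August 1, 2002 + 6 days = August 7, 2002.
August 7, 2002 is a Wednesday and not a court holiday, so no extension applies.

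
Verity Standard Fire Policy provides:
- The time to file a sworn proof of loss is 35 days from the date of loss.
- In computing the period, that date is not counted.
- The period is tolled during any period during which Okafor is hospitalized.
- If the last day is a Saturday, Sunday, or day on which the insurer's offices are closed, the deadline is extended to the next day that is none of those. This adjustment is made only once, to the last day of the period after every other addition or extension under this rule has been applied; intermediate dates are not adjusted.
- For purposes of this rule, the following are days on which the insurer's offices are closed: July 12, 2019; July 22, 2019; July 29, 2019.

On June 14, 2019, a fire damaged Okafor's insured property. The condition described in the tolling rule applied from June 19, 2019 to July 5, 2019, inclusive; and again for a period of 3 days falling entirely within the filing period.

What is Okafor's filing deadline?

35 days after June 14, 2019 is July 19, 2019.
From June 19, 2019 through July 5, 2019 inclusive is 17 days; tolling adds 17 days: July 19, 2019 + 17 days = August 5, 2019.
Tolling adds 3 days: August 5, 2019 + 3 days = August 8, 2019.
August 8, 2019 is a Thursday and not a day on which the insurer's offices are closed, so no extension applies.

August 8, 2019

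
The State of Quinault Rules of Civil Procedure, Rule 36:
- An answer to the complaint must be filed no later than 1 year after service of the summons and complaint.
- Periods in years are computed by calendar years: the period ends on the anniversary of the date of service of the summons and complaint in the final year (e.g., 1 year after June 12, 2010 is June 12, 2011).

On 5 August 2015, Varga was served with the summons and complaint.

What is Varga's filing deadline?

August 5, 2016

1 year after 5 August 2015 is August 5, 2016.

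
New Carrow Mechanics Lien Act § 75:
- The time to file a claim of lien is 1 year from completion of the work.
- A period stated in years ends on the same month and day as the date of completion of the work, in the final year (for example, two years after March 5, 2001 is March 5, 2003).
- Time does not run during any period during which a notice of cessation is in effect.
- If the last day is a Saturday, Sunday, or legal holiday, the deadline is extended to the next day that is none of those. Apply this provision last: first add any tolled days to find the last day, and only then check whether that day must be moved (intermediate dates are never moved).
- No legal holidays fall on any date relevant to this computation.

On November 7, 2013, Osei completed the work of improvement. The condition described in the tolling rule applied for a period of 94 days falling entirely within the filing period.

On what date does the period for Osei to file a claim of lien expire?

1 year after November 7, 2013 is November 7, 2014.
Tolling adds 94 days: November 7, 2014 + 94 days = February 9, 2015.
February 9, 2015 is a Monday and not a legal holiday, so no extension applies.

February 9, 2015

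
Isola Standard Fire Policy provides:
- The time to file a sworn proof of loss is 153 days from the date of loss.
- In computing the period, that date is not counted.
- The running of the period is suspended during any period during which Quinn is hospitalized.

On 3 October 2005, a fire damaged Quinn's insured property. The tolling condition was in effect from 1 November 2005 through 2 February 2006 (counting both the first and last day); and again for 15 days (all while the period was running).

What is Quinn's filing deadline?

June 22, 2006

153 days after 3 October 2005 is March 5, 2006.
From November 1, 2005 through February 2, 2006 inclusive is 94 days; tolling adds 94 days: March 5, 2006 + 94 days = June 7, 2006.
Tolling adds 15 days: June 7, 2006 + 15 days = June 22, 2006.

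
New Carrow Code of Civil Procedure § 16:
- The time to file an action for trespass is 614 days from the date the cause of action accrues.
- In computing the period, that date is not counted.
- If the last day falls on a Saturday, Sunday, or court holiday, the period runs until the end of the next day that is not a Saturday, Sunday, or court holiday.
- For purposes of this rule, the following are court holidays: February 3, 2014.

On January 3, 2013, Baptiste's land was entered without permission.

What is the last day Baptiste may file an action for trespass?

614 days after January 3, 2013 is September 9, 2014.
September 9, 2014 is a Tuesday and not a court holiday, so no extension applies.

September 9, 2014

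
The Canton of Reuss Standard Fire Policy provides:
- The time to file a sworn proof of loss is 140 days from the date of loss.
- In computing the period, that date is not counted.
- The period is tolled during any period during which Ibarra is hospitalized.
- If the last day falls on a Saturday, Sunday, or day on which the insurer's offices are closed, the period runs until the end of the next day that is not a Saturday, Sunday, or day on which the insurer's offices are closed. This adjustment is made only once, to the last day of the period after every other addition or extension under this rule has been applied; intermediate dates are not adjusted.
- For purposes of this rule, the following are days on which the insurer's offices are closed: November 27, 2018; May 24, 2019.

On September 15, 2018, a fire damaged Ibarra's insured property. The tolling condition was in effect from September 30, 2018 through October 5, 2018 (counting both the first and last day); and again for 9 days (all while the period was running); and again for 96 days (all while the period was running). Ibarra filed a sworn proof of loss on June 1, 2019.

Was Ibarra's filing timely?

140 days after September 15, 2018 is February 2, 2019.
From September 30, 2018 through October 5, 2018 inclusive is 6 days; tolling adds 6 days: February 2, 2019 + 6 days = February 8, 2019.
Tolling adds 9 days: February 8, 2019 + 9 days = February 17, 2019.
Tolling adds 96 days: February 17, 2019 + 96 days = May 24, 2019.
May 24, 2019 is a listed holiday; May 25, 2019 is Saturday; May 26, 2019 is Sunday. The next qualifying day is May 27, 2019.
The deadline is May 27, 2019; the filing on June 1, 2019 is after that date.

No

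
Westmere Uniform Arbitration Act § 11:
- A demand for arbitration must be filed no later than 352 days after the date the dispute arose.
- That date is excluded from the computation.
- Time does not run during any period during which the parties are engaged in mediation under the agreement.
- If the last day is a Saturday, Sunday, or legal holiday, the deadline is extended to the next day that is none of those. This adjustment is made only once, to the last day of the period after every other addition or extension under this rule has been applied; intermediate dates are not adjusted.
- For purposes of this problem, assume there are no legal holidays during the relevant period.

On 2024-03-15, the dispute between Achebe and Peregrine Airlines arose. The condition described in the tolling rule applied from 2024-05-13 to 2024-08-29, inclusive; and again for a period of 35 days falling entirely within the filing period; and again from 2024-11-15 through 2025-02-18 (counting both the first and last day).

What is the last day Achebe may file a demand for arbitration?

352 days after 2024-03-15 is March 2, 2025.
From May 13, 2024 through August 29, 2024 inclusive is 109 days; tolling adds 109 days: March 2, 2025 + 109 days = June 19, 2025.
Tolling adds 35 days: June 19, 2025 + 35 days = July 24, 2025.
From November 15, 2024 through February 18, 2025 inclusive is 96 days; tolling adds 96 days: July 24, 2025 + 96 days = October 28, 2025.
October 28, 2025 is a Tuesday and not a legal holiday, so no extension applies.

October 28, 2025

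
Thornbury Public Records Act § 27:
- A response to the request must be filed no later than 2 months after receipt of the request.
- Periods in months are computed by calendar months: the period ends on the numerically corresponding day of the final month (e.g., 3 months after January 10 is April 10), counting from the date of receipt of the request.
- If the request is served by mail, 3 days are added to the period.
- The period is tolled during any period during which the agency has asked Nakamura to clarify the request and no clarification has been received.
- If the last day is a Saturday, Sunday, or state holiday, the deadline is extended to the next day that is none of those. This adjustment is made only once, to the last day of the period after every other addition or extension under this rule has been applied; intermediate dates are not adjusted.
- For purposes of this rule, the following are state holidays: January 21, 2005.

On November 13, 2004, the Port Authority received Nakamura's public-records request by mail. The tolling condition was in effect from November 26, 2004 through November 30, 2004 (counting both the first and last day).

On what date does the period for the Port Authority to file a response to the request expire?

2 months after November 13, 2004 is January 13, 2005.
Service was by mail, adding 3 days: January 13, 2005 + 3 days = January 16, 2005.
From November 26, 2004 through November 30, 2004 inclusive is 5 days; tolling adds 5 days: January 16, 2005 + 5 days = January 21, 2005.
January 21, 2005 is a listed holiday; January 22, 2005 is Saturday; January 23, 2005 is Sunday. The next qualifying day is January 24, 2005.

January 24, 2005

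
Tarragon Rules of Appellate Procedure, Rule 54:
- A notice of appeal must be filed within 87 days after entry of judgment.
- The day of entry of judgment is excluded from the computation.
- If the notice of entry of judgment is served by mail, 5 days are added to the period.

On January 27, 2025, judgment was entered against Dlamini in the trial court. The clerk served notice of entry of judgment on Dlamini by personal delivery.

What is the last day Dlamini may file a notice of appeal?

87 days after January 27, 2025 is April 24, 2025.
Service was not by mail, so no mail extension applies.

April 24, 2025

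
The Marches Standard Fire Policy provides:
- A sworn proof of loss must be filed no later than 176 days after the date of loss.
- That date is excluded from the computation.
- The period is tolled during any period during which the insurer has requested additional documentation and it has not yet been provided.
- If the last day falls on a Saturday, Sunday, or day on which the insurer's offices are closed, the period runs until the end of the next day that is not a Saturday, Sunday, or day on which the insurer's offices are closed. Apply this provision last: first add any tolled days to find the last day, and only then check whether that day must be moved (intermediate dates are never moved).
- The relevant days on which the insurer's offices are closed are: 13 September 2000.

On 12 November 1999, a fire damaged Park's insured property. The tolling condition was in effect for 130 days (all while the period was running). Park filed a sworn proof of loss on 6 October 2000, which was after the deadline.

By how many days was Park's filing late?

176 days after 12 November 1999 is May 6, 2000.
Tolling adds 130 days: May 6, 2000 + 130 days = September 13, 2000.
September 13, 2000 is a listed holiday. The next qualifying day is September 14, 2000.
The deadline is September 14, 2000; from September 14, 2000 to October 6, 2000 is 22 days.

22 days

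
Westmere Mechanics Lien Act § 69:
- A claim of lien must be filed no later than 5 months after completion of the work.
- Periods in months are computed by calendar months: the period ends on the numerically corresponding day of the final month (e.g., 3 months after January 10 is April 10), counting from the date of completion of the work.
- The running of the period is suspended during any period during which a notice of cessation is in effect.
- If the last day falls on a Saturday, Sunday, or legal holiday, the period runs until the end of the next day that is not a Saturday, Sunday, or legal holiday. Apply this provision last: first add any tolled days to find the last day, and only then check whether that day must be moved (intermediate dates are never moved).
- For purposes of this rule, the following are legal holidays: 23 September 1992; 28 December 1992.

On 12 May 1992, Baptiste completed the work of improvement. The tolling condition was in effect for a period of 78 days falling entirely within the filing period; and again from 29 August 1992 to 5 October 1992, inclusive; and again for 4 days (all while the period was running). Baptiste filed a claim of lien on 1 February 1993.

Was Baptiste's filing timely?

Yes

5 months after 12 May 1992 is October 12, 1992.
Tolling adds 78 days: October 12, 1992 + 78 days = December 29, 1992.
From August 29, 1992 through October 5, 1992 inclusive is 38 days; tolling adds 38 days: December 29, 1992 + 38 days = February 5, 1993.
Tolling adds 4 days: February 5, 1993 + 4 days = February 9, 1993.
February 9, 1993 is a Tuesday and not a legal holiday, so no extension applies.
The deadline is February 9, 1993; the filing on February 1, 1993 is on or before that date.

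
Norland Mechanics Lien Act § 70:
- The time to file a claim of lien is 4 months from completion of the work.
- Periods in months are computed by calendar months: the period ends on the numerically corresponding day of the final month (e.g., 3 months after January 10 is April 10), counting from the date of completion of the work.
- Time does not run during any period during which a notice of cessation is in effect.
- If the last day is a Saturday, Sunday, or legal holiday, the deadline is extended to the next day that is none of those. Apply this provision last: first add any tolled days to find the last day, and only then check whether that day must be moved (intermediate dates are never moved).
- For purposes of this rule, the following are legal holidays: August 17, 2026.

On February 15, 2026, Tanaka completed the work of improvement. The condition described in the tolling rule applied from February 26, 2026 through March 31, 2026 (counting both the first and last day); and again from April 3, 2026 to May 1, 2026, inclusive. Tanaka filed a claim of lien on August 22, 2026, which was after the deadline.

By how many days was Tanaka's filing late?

4 months after February 15, 2026 is June 15, 2026.
From February 26, 2026 through March 31, 2026 inclusive is 34 days; tolling adds 34 days: June 15, 2026 + 34 days = July 19, 2026.
From April 3, 2026 through May 1, 2026 inclusive is 29 days; tolling adds 29 days: July 19, 2026 + 29 days = August 17, 2026.
August 17, 2026 is a listed holiday. The next qualifying day is August 18, 2026.
The deadline is August 18, 2026; from August 18, 2026 to August 22, 2026 is 4 days.

4 days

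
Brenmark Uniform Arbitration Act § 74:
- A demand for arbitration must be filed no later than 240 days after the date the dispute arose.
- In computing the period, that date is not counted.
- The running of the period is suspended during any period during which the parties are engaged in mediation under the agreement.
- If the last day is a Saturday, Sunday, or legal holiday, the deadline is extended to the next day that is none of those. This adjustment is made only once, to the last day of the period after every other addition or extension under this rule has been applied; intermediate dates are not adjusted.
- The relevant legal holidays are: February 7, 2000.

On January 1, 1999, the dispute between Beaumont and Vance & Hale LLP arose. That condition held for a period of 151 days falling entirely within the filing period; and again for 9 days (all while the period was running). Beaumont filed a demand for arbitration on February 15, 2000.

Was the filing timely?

240 days after January 1, 1999 is August 29, 1999.
Tolling adds 151 days: August 29, 1999 + 151 days = January 27, 2000.
Tolling adds 9 days: January 27, 2000 + 9 days = February 5, 2000.
February 5, 2000 is Saturday; February 6, 2000 is Sunday; February 7, 2000 is a listed holiday. The next qualifying day is February 8, 2000.
The deadline is February 8, 2000; the filing on February 15, 2000 is after that date.

No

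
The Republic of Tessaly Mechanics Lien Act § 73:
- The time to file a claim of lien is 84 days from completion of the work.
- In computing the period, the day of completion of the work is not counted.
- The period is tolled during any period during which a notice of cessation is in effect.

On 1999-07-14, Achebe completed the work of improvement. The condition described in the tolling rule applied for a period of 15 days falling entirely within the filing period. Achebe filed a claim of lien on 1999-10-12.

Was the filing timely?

Yes

84 days after 1999-07-14 is October 6, 1999.
Tolling adds 15 days: October 6, 1999 + 15 days = October 21, 1999.
The deadline is October 21, 1999; the filing on October 12, 1999 is on or before that date.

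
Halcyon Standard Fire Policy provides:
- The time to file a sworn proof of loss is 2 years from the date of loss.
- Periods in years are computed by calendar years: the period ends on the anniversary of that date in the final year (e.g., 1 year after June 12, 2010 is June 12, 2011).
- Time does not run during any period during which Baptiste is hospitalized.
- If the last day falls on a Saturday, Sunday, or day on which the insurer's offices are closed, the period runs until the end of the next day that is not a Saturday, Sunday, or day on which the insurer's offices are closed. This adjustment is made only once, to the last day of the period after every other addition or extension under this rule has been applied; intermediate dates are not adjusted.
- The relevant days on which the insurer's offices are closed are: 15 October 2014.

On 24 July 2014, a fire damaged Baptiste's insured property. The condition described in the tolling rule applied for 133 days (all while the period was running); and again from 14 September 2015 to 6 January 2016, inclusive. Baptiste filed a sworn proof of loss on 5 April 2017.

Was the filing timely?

No

2 years after 24 July 2014 is July 24, 2016.
Tolling adds 133 days: July 24, 2016 + 133 days = December 4, 2016.
From September 14, 2015 through January 6, 2016 inclusive is 115 days; tolling adds 115 days: December 4, 2016 + 115 days = March 29, 2017.
March 29, 2017 is a Wednesday and not a day on which the insurer's offices are closed, so no extension applies.
The deadline is March 29, 2017; the filing on April 5, 2017 is after that date.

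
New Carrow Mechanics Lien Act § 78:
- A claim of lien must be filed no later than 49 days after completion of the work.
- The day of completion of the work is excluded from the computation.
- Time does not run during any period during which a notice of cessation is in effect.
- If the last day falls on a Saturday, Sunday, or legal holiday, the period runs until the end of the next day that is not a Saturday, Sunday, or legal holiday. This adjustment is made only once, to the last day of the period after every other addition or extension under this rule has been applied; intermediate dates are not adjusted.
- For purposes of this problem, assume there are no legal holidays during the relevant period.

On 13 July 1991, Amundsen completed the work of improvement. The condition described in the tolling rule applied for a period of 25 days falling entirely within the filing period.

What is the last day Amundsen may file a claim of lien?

49 days after 13 July 1991 is August 31, 1991.
Tolling adds 25 days: August 31, 1991 + 25 days = September 25, 1991.
September 25, 1991 is a Wednesday and not a legal holiday, so no extension applies.

September 25, 1991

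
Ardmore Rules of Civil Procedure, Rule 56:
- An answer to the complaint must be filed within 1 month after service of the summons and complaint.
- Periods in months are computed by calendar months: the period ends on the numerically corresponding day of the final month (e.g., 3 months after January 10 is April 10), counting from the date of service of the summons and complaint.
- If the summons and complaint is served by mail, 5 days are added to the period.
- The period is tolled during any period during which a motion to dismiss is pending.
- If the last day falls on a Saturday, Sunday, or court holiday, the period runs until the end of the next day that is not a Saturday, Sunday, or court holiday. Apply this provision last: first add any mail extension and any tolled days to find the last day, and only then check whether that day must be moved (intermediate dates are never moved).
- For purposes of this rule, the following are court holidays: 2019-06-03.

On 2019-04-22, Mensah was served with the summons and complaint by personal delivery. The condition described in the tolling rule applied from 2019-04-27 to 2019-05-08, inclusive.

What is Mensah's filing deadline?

June 4, 2019

1 month after 2019-04-22 is May 22, 2019.
Service was not by mail, so no mail extension applies.
From April 27, 2019 through May 8, 2019 inclusive is 12 days; tolling adds 12 days: May 22, 2019 + 12 days = June 3, 2019.
June 3, 2019 is a listed holiday. The next qualifying day is June 4, 2019.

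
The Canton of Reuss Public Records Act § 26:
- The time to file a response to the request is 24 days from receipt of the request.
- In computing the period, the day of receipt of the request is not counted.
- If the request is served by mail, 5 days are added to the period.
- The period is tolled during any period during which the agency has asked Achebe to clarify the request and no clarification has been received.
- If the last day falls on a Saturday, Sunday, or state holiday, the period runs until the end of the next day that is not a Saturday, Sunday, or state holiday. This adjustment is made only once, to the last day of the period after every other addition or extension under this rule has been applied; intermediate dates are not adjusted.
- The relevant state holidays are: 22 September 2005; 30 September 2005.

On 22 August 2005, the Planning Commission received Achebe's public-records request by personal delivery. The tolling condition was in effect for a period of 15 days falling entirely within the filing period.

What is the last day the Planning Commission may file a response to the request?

24 days after 22 August 2005 is September 15, 2005.
Service was not by mail, so no mail extension applies.
Tolling adds 15 days: September 15, 2005 + 15 days = September 30, 2005.
September 30, 2005 is a listed holiday; October 1, 2005 is Saturday; October 2, 2005 is Sunday. The next qualifying day is October 3, 2005.

October 3, 2005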